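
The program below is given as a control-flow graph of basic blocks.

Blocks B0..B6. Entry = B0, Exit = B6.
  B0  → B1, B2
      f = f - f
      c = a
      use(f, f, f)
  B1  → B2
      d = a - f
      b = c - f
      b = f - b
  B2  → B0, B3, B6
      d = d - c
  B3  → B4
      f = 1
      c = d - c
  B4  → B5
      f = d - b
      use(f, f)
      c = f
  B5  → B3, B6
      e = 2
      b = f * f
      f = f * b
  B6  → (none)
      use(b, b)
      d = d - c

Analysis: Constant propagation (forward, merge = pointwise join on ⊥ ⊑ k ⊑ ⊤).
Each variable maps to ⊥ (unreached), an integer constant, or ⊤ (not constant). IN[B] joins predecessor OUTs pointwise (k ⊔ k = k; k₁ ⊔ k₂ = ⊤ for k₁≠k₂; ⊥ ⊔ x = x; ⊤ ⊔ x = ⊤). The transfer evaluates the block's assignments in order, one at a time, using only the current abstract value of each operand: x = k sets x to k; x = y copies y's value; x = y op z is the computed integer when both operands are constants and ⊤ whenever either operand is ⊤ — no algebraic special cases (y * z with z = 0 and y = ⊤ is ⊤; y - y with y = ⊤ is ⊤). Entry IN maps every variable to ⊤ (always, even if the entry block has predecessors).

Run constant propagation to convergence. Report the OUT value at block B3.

Converged values:
  B0: | IN=(all ⊤) | OUT=(all ⊤)
  B1: | IN=(all ⊤) | OUT=(all ⊤)
  B2: | IN=(all ⊤) | OUT=(all ⊤)
  B3: | IN=(all ⊤) | OUT={f:1; rest ⊤}
  B4: | IN={f:1; rest ⊤} | OUT=(all ⊤)
  B5: | IN=(all ⊤) | OUT={e:2; rest ⊤}
  B6: | IN=(all ⊤) | OUT=(all ⊤)

Merge at B3: IN[B3] = OUT[B2] ⊔ OUT[B5] = {a: ⊤, b: ⊤, c: ⊤, d: ⊤, e: ⊤, f: ⊤}
Applying B3's transfer function to that IN value gives OUT[B3] (row B3 above).

Answer: {a: ⊤, b: ⊤, c: ⊤, d: ⊤, e: ⊤, f: 1}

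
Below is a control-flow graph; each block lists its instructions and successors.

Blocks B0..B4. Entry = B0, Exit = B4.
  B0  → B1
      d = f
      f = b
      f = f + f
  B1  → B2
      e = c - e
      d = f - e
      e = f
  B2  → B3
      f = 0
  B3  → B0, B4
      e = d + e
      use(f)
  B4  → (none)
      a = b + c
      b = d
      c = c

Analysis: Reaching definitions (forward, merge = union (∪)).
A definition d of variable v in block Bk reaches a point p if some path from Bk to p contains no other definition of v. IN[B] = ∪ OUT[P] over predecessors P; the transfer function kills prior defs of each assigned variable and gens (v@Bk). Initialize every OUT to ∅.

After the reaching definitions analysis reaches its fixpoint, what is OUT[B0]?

Answer: {d@B0, e@B3, f@B0}

Working:
Converged values:
  B0:  IN={d@B1, e@B3, f@B2}  OUT={d@B0, e@B3, f@B0}
  B1:  IN={d@B0, e@B3, f@B0}  OUT={d@B1, e@B1, f@B0}
  B2:  IN={d@B1, e@B1, f@B0}  OUT={d@B1, e@B1, f@B2}
  B3:  IN={d@B1, e@B1, f@B2}  OUT={d@B1, e@B3, f@B2}
  B4:  IN={d@B1, e@B3, f@B2}  OUT={a@B4, b@B4, c@B4, d@B1, e@B3, f@B2}

Merge at B0 (entry node, so the boundary value {} is joined with the incoming edge(s)): IN[B0] = {} ⊔ OUT[B3] = {d@B1, e@B3, f@B2}
Applying B0's transfer function to that IN value gives OUT[B0] (row B0 above).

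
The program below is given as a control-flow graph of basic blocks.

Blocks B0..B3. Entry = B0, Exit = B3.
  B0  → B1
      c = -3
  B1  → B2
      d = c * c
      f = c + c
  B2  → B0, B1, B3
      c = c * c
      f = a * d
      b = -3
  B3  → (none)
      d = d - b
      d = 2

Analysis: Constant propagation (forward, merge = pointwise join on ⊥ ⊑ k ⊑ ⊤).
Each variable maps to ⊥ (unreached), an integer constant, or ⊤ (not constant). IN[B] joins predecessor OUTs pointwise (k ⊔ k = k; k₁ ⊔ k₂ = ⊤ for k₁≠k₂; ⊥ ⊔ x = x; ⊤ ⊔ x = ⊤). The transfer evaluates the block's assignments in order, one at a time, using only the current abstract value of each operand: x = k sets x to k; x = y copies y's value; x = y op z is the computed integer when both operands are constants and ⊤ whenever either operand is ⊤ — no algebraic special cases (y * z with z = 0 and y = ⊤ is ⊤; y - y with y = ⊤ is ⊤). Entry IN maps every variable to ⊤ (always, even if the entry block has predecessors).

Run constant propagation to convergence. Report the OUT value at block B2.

Answer: {a: ⊤, b: -3, c: ⊤, d: ⊤, e: ⊤, f: ⊤}

Working:
Fixpoint table:
  B0:   IN=(all ⊤)   OUT={c:-3; rest ⊤}
  B1:   IN=(all ⊤)   OUT=(all ⊤)
  B2:   IN=(all ⊤)   OUT={b:-3; rest ⊤}
  B3:   IN={b:-3; rest ⊤}   OUT={b:-3, d:2; rest ⊤}

Merge at B2: IN[B2] = OUT[B1] = {a: ⊤, b: ⊤, c: ⊤, d: ⊤, e: ⊤, f: ⊤}
Applying B2's transfer function to that IN value gives OUT[B2] (row B2 above).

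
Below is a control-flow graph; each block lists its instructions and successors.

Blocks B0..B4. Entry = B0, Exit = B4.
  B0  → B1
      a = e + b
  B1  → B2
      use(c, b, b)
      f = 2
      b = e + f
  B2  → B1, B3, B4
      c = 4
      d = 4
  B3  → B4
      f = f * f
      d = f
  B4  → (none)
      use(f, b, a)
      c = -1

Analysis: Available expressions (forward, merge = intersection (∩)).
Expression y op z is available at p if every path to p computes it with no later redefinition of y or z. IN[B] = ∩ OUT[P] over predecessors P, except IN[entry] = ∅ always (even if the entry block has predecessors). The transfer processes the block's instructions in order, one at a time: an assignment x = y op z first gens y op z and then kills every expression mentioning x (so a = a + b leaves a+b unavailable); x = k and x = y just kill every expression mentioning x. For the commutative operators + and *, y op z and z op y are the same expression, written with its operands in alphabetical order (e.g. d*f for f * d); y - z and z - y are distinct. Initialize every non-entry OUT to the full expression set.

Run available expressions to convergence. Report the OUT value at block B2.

Answer: {e+f}

Trace:
Per-block solution:
  B0: | IN={} | OUT={b+e}
  B1: | IN={} | OUT={e+f}
  B2: | IN={e+f} | OUT={e+f}
  B3: | IN={e+f} | OUT={}
  B4: | IN={} | OUT={}

Merge at B2: IN[B2] = OUT[B1] = {e+f}
Applying B2's transfer function to that IN value gives OUT[B2] (row B2 above).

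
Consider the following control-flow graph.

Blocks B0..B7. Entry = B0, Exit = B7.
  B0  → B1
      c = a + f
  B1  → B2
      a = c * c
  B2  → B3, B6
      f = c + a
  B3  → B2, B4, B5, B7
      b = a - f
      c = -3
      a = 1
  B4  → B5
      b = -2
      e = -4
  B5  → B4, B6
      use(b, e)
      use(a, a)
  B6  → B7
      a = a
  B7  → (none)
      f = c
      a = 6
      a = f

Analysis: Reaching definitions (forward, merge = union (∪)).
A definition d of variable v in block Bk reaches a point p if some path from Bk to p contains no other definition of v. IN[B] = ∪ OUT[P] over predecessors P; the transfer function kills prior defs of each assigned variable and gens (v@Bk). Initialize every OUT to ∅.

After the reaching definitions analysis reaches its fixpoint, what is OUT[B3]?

Answer: {a@B3, b@B3, c@B3, f@B2}

Derivation:
Per-block solution:
  B0: | IN={} | OUT={c@B0}
  B1: | IN={c@B0} | OUT={a@B1, c@B0}
  B2: | IN={a@B1, a@B3, b@B3, c@B0, c@B3, f@B2} | OUT={a@B1, a@B3, b@B3, c@B0, c@B3, f@B2}
  B3: | IN={a@B1, a@B3, b@B3, c@B0, c@B3, f@B2} | OUT={a@B3, b@B3, c@B3, f@B2}
  B4: | IN={a@B3, b@B3, b@B4, c@B3, e@B4, f@B2} | OUT={a@B3, b@B4, c@B3, e@B4, f@B2}
  B5: | IN={a@B3, b@B3, b@B4, c@B3, e@B4, f@B2} | OUT={a@B3, b@B3, b@B4, c@B3, e@B4, f@B2}
  B6: | IN={a@B1, a@B3, b@B3, b@B4, c@B0, c@B3, e@B4, f@B2} | OUT={a@B6, b@B3, b@B4, c@B0, c@B3, e@B4, f@B2}
  B7: | IN={a@B3, a@B6, b@B3, b@B4, c@B0, c@B3, e@B4, f@B2} | OUT={a@B7, b@B3, b@B4, c@B0, c@B3, e@B4, f@B7}

Merge at B3: IN[B3] = OUT[B2] = {a@B1, a@B3, b@B3, c@B0, c@B3, f@B2}
Applying B3's transfer function to that IN value gives OUT[B3] (row B3 above).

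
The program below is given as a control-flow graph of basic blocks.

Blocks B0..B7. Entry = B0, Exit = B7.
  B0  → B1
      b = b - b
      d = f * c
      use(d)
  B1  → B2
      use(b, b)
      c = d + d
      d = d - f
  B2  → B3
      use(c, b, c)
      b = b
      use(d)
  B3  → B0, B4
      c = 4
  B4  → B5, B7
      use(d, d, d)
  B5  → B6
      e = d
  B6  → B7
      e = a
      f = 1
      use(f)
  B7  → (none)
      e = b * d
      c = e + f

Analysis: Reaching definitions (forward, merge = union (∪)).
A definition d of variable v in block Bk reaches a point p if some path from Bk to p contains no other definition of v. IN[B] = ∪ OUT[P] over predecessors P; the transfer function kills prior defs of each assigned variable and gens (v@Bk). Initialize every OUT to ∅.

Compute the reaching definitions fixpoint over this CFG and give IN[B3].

Fixpoint table:
  B0:  IN={b@B2, c@B3, d@B1}  OUT={b@B0, c@B3, d@B0}
  B1:  IN={b@B0, c@B3, d@B0}  OUT={b@B0, c@B1, d@B1}
  B2:  IN={b@B0, c@B1, d@B1}  OUT={b@B2, c@B1, d@B1}
  B3:  IN={b@B2, c@B1, d@B1}  OUT={b@B2, c@B3, d@B1}
  B4:  IN={b@B2, c@B3, d@B1}  OUT={b@B2, c@B3, d@B1}
  B5:  IN={b@B2, c@B3, d@B1}  OUT={b@B2, c@B3, d@B1, e@B5}
  B6:  IN={b@B2, c@B3, d@B1, e@B5}  OUT={b@B2, c@B3, d@B1, e@B6, f@B6}
  B7:  IN={b@B2, c@B3, d@B1, e@B6, f@B6}  OUT={b@B2, c@B7, d@B1, e@B7, f@B6}

Merge at B3: IN[B3] = OUT[B2] = {b@B2, c@B1, d@B1}

Answer: {b@B2, c@B1, d@B1}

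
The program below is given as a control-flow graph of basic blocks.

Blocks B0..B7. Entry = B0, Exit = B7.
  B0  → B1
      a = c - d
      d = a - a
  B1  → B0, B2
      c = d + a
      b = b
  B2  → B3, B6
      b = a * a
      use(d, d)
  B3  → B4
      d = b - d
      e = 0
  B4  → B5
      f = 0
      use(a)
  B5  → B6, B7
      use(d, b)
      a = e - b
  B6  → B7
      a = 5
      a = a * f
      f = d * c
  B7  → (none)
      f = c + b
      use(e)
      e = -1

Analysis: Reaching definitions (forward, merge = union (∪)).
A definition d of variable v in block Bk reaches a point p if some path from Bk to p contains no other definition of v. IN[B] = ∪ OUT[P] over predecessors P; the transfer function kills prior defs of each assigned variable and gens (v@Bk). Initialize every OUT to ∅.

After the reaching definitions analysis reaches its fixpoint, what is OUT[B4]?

Per-block solution:
  B0:   IN={a@B0, b@B1, c@B1, d@B0}   OUT={a@B0, b@B1, c@B1, d@B0}
  B1:   IN={a@B0, b@B1, c@B1, d@B0}   OUT={a@B0, b@B1, c@B1, d@B0}
  B2:   IN={a@B0, b@B1, c@B1, d@B0}   OUT={a@B0, b@B2, c@B1, d@B0}
  B3:   IN={a@B0, b@B2, c@B1, d@B0}   OUT={a@B0, b@B2, c@B1, d@B3, e@B3}
  B4:   IN={a@B0, b@B2, c@B1, d@B3, e@B3}   OUT={a@B0, b@B2, c@B1, d@B3, e@B3, f@B4}
  B5:   IN={a@B0, b@B2, c@B1, d@B3, e@B3, f@B4}   OUT={a@B5, b@B2, c@B1, d@B3, e@B3, f@B4}
  B6:   IN={a@B0, a@B5, b@B2, c@B1, d@B0, d@B3, e@B3, f@B4}   OUT={a@B6, b@B2, c@B1, d@B0, d@B3, e@B3, f@B6}
  B7:   IN={a@B5, a@B6, b@B2, c@B1, d@B0, d@B3, e@B3, f@B4, f@B6}   OUT={a@B5, a@B6, b@B2, c@B1, d@B0, d@B3, e@B7, f@B7}

Merge at B4: IN[B4] = OUT[B3] = {a@B0, b@B2, c@B1, d@B3, e@B3}
Applying B4's transfer function to that IN value gives OUT[B4] (row B4 above).

Answer: {a@B0, b@B2, c@B1, d@B3, e@B3, f@B4}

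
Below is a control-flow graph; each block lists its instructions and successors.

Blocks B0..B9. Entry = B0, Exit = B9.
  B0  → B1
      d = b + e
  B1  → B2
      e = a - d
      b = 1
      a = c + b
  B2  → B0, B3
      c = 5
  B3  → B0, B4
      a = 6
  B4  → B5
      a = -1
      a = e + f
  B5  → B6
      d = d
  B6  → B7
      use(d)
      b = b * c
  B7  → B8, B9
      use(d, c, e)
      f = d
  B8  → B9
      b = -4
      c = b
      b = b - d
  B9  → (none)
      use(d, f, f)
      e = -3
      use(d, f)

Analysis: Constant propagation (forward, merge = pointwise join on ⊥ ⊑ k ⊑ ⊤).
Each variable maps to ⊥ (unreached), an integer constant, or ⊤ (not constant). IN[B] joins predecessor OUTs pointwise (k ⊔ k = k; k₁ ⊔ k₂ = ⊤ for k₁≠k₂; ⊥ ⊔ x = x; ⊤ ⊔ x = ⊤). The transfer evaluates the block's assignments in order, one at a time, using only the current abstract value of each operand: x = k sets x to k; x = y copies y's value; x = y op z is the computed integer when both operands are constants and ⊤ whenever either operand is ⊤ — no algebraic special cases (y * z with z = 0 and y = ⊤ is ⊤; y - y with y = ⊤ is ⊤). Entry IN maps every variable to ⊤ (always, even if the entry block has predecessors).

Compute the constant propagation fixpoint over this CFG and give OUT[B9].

Answer: {a: ⊤, b: ⊤, c: ⊤, d: ⊤, e: -3, f: ⊤}

Trace:
Converged values:
  B0: | IN=(all ⊤) | OUT=(all ⊤)
  B1: | IN=(all ⊤) | OUT={b:1; rest ⊤}
  B2: | IN={b:1; rest ⊤} | OUT={b:1, c:5; rest ⊤}
  B3: | IN={b:1, c:5; rest ⊤} | OUT={a:6, b:1, c:5; rest ⊤}
  B4: | IN={a:6, b:1, c:5; rest ⊤} | OUT={b:1, c:5; rest ⊤}
  B5: | IN={b:1, c:5; rest ⊤} | OUT={b:1, c:5; rest ⊤}
  B6: | IN={b:1, c:5; rest ⊤} | OUT={b:5, c:5; rest ⊤}
  B7: | IN={b:5, c:5; rest ⊤} | OUT={b:5, c:5; rest ⊤}
  B8: | IN={b:5, c:5; rest ⊤} | OUT={c:-4; rest ⊤}
  B9: | IN=(all ⊤) | OUT={e:-3; rest ⊤}

Merge at B9: IN[B9] = OUT[B7] ⊔ OUT[B8] = {a: ⊤, b: ⊤, c: ⊤, d: ⊤, e: ⊤, f: ⊤}
Applying B9's transfer function to that IN value gives OUT[B9] (row B9 above).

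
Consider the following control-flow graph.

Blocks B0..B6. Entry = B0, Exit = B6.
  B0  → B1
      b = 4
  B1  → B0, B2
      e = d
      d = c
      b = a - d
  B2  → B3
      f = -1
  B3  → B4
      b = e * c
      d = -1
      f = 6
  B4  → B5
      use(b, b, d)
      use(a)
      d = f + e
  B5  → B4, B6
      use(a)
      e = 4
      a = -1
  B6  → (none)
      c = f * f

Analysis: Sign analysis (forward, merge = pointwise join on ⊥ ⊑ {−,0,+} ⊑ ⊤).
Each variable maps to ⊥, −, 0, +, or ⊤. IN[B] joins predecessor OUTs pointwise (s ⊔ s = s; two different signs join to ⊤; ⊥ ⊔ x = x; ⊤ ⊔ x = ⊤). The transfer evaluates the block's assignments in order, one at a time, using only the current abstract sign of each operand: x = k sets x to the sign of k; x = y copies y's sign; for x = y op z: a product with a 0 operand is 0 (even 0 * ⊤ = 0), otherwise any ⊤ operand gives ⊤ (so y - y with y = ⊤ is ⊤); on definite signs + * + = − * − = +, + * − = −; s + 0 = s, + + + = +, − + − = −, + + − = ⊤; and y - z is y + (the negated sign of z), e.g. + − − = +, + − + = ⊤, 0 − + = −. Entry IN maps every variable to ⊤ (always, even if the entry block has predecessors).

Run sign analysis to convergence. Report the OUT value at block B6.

Converged values:
  B0:  IN=(all ⊤)  OUT={b:+; rest ⊤}
  B1:  IN={b:+; rest ⊤}  OUT=(all ⊤)
  B2:  IN=(all ⊤)  OUT={f:-; rest ⊤}
  B3:  IN={f:-; rest ⊤}  OUT={d:-, f:+; rest ⊤}
  B4:  IN={f:+; rest ⊤}  OUT={f:+; rest ⊤}
  B5:  IN={f:+; rest ⊤}  OUT={a:-, e:+, f:+; rest ⊤}
  B6:  IN={a:-, e:+, f:+; rest ⊤}  OUT={a:-, c:+, e:+, f:+; rest ⊤}

Merge at B6: IN[B6] = OUT[B5] = {a: -, b: ⊤, c: ⊤, d: ⊤, e: +, f: +}
Applying B6's transfer function to that IN value gives OUT[B6] (row B6 above).

Answer: {a: -, b: ⊤, c: +, d: ⊤, e: +, f: +}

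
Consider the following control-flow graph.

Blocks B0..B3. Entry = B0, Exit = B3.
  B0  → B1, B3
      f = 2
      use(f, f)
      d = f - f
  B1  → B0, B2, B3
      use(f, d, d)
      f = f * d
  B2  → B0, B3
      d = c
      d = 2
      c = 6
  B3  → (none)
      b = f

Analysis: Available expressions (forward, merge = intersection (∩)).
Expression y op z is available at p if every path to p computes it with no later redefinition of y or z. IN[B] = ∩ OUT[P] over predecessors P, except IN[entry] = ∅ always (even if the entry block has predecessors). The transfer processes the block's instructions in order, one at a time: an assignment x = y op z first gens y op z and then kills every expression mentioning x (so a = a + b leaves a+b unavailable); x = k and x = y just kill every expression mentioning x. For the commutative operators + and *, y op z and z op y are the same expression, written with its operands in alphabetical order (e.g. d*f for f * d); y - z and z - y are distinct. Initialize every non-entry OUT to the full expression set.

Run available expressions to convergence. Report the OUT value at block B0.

Answer: {f-f}

Working:
Fixpoint table:
  B0: | IN={} | OUT={f-f}
  B1: | IN={f-f} | OUT={}
  B2: | IN={} | OUT={}
  B3: | IN={} | OUT={}

Merge at B0 (entry node, so the boundary value {} is joined with the incoming edge(s)): IN[B0] = {} ∩ OUT[B1] ∩ OUT[B2] = {}
Applying B0's transfer function to that IN value gives OUT[B0] (row B0 above).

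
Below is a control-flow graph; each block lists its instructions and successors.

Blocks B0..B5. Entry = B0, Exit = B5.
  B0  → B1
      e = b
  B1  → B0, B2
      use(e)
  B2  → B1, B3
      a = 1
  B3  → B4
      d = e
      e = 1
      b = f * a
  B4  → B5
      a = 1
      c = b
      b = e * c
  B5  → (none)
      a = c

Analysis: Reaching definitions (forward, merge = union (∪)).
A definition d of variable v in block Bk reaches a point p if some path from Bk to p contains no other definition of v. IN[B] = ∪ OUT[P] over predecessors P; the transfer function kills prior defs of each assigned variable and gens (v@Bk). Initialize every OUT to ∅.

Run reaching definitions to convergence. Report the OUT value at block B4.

Answer: {a@B4, b@B4, c@B4, d@B3, e@B3}

Trace:
Converged values:
  B0: | IN={a@B2, e@B0} | OUT={a@B2, e@B0}
  B1: | IN={a@B2, e@B0} | OUT={a@B2, e@B0}
  B2: | IN={a@B2, e@B0} | OUT={a@B2, e@B0}
  B3: | IN={a@B2, e@B0} | OUT={a@B2, b@B3, d@B3, e@B3}
  B4: | IN={a@B2, b@B3, d@B3, e@B3} | OUT={a@B4, b@B4, c@B4, d@B3, e@B3}
  B5: | IN={a@B4, b@B4, c@B4, d@B3, e@B3} | OUT={a@B5, b@B4, c@B4, d@B3, e@B3}

Merge at B4: IN[B4] = OUT[B3] = {a@B2, b@B3, d@B3, e@B3}
Applying B4's transfer function to that IN value gives OUT[B4] (row B4 above).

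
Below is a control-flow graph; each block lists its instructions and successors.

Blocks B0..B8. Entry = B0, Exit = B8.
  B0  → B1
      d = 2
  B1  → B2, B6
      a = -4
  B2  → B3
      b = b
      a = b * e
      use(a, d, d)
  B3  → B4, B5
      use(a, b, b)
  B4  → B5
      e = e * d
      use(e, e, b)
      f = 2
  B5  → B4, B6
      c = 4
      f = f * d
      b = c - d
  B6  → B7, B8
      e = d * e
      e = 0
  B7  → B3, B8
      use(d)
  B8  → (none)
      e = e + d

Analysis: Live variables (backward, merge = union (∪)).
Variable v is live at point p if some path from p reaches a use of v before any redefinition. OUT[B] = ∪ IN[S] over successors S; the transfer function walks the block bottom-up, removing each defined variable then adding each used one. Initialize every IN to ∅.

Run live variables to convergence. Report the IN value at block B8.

Per-block solution:
  B0:   IN={b, e, f}   OUT={b, d, e, f}
  B1:   IN={b, d, e, f}   OUT={a, b, d, e, f}
  B2:   IN={b, d, e, f}   OUT={a, b, d, e, f}
  B3:   IN={a, b, d, e, f}   OUT={a, b, d, e, f}
  B4:   IN={a, b, d, e}   OUT={a, d, e, f}
  B5:   IN={a, d, e, f}   OUT={a, b, d, e, f}
  B6:   IN={a, b, d, e, f}   OUT={a, b, d, e, f}
  B7:   IN={a, b, d, e, f}   OUT={a, b, d, e, f}
  B8:   IN={d, e}   OUT={}

B8 is the boundary node: OUT[B8] = {}
Applying B8's transfer function to that OUT value gives IN[B8] (row B8 above).

Answer: {d, e}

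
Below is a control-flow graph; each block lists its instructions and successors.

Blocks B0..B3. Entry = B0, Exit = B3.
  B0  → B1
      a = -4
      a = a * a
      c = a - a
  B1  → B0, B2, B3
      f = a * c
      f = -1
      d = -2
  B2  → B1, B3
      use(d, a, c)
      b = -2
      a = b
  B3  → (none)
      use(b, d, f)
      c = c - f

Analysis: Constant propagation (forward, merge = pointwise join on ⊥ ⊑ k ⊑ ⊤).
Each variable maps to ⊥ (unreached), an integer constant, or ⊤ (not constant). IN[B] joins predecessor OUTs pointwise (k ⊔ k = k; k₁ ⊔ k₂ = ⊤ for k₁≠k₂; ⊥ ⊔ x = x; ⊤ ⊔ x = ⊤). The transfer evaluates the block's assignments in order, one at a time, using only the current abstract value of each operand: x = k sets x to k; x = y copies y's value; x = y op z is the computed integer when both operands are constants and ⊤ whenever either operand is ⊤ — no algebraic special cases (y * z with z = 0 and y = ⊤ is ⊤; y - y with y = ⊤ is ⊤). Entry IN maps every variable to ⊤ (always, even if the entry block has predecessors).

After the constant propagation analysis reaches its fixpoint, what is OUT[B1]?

Answer: {a: ⊤, b: ⊤, c: 0, d: -2, e: ⊤, f: -1}

Working:
Per-block solution:
  B0: | IN=(all ⊤) | OUT={a:16, c:0; rest ⊤}
  B1: | IN={c:0; rest ⊤} | OUT={c:0, d:-2, f:-1; rest ⊤}
  B2: | IN={c:0, d:-2, f:-1; rest ⊤} | OUT={a:-2, b:-2, c:0, d:-2, f:-1; rest ⊤}
  B3: | IN={c:0, d:-2, f:-1; rest ⊤} | OUT={c:1, d:-2, f:-1; rest ⊤}

Merge at B1: IN[B1] = OUT[B0] ⊔ OUT[B2] = {a: ⊤, b: ⊤, c: 0, d: ⊤, e: ⊤, f: ⊤}
Applying B1's transfer function to that IN value gives OUT[B1] (row B1 above).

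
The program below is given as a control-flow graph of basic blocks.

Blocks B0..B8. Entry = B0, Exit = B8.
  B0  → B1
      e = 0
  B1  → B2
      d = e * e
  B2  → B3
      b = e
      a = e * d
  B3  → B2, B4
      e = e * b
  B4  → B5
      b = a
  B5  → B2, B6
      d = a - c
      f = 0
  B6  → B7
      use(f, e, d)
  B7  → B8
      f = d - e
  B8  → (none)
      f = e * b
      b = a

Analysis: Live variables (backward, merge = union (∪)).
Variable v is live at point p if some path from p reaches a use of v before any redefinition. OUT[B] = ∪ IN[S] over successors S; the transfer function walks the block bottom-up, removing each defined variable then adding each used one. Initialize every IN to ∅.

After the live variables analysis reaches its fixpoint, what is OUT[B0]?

Answer: {c, e}

Working:
Fixpoint table:
  B0: | IN={c} | OUT={c, e}
  B1: | IN={c, e} | OUT={c, d, e}
  B2: | IN={c, d, e} | OUT={a, b, c, d, e}
  B3: | IN={a, b, c, d, e} | OUT={a, c, d, e}
  B4: | IN={a, c, e} | OUT={a, b, c, e}
  B5: | IN={a, b, c, e} | OUT={a, b, c, d, e, f}
  B6: | IN={a, b, d, e, f} | OUT={a, b, d, e}
  B7: | IN={a, b, d, e} | OUT={a, b, e}
  B8: | IN={a, b, e} | OUT={}

Merge at B0: OUT[B0] = IN[B1] = {c, e}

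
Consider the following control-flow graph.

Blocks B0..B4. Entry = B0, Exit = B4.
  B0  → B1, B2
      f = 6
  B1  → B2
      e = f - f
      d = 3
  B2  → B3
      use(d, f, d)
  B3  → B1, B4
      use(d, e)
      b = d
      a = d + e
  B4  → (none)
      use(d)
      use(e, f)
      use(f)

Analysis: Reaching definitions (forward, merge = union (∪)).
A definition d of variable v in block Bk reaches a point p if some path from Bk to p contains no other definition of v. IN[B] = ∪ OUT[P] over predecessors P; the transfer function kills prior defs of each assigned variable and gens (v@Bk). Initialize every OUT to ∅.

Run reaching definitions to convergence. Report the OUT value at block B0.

Converged values:
  B0: | IN={} | OUT={f@B0}
  B1: | IN={a@B3, b@B3, d@B1, e@B1, f@B0} | OUT={a@B3, b@B3, d@B1, e@B1, f@B0}
  B2: | IN={a@B3, b@B3, d@B1, e@B1, f@B0} | OUT={a@B3, b@B3, d@B1, e@B1, f@B0}
  B3: | IN={a@B3, b@B3, d@B1, e@B1, f@B0} | OUT={a@B3, b@B3, d@B1, e@B1, f@B0}
  B4: | IN={a@B3, b@B3, d@B1, e@B1, f@B0} | OUT={a@B3, b@B3, d@B1, e@B1, f@B0}

B0 is the boundary node: IN[B0] = {}
Applying B0's transfer function to that IN value gives OUT[B0] (row B0 above).

Answer: {f@B0}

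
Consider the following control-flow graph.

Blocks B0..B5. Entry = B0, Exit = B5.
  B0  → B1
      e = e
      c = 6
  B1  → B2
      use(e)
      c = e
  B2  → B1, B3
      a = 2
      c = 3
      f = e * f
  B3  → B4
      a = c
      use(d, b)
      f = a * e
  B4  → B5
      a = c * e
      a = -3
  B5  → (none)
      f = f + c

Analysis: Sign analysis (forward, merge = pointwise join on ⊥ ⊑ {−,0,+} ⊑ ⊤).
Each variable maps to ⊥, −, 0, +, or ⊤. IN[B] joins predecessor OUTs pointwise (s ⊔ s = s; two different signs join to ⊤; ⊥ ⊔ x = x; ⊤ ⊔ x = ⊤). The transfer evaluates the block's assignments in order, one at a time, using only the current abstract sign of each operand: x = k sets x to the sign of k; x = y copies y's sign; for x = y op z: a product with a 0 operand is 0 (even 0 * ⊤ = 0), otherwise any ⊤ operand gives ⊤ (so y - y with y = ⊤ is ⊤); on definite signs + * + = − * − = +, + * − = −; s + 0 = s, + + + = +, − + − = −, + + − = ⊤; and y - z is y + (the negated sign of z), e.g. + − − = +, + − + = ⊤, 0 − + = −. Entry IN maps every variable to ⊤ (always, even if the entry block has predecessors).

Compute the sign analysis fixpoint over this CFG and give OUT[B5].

Fixpoint table:
  B0:   IN=(all ⊤)   OUT={c:+; rest ⊤}
  B1:   IN={c:+; rest ⊤}   OUT=(all ⊤)
  B2:   IN=(all ⊤)   OUT={a:+, c:+; rest ⊤}
  B3:   IN={a:+, c:+; rest ⊤}   OUT={a:+, c:+; rest ⊤}
  B4:   IN={a:+, c:+; rest ⊤}   OUT={a:-, c:+; rest ⊤}
  B5:   IN={a:-, c:+; rest ⊤}   OUT={a:-, c:+; rest ⊤}

Merge at B5: IN[B5] = OUT[B4] = {a: -, b: ⊤, c: +, d: ⊤, e: ⊤, f: ⊤}
Applying B5's transfer function to that IN value gives OUT[B5] (row B5 above).

Answer: {a: -, b: ⊤, c: +, d: ⊤, e: ⊤, f: ⊤}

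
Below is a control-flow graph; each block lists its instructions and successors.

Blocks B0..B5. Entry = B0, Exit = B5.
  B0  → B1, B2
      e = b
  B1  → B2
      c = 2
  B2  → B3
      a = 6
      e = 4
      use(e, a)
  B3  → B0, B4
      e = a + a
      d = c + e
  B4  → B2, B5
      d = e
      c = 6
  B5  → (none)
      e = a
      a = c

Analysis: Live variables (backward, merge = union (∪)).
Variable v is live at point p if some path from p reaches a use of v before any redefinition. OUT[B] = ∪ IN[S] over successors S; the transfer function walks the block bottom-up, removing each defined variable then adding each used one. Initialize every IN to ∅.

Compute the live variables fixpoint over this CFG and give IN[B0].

Answer: {b, c}

Working:
Fixpoint table:
  B0: | IN={b, c} | OUT={b, c}
  B1: | IN={b} | OUT={b, c}
  B2: | IN={b, c} | OUT={a, b, c}
  B3: | IN={a, b, c} | OUT={a, b, c, e}
  B4: | IN={a, b, e} | OUT={a, b, c}
  B5: | IN={a, c} | OUT={}

Merge at B0: OUT[B0] = IN[B1] ⊔ IN[B2] = {b, c}
Applying B0's transfer function to that OUT value gives IN[B0] (row B0 above).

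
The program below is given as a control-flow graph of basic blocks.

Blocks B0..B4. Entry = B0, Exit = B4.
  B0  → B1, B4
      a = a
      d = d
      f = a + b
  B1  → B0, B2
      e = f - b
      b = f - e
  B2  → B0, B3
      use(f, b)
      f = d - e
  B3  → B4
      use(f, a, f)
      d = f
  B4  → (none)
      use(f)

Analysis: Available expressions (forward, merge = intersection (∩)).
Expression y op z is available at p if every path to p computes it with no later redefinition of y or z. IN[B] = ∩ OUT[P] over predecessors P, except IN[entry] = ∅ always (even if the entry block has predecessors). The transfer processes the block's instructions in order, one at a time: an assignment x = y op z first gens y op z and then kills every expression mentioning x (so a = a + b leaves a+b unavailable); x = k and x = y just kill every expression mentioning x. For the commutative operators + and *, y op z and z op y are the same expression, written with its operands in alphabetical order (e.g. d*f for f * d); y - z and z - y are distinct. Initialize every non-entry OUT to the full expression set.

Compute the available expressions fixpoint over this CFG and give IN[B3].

Per-block solution:
  B0:  IN={}  OUT={a+b}
  B1:  IN={a+b}  OUT={f-e}
  B2:  IN={f-e}  OUT={d-e}
  B3:  IN={d-e}  OUT={}
  B4:  IN={}  OUT={}

Merge at B3: IN[B3] = OUT[B2] = {d-e}

Answer: {d-e}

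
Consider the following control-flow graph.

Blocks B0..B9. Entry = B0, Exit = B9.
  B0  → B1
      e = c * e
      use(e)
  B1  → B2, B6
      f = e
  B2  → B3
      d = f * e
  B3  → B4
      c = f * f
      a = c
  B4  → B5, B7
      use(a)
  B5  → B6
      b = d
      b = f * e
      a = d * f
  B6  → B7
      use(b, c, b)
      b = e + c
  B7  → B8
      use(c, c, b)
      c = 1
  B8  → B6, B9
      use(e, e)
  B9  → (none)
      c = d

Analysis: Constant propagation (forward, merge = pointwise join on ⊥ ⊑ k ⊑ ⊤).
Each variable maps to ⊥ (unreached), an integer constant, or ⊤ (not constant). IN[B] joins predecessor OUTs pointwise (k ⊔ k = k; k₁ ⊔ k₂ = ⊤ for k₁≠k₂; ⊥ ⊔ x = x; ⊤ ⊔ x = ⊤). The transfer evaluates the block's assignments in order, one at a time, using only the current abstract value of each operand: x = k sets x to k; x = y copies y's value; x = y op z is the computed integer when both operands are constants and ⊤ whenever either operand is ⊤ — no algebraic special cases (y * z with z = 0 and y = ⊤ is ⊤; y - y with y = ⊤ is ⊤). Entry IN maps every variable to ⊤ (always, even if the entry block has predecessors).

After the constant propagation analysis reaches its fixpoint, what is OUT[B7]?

Answer: {a: ⊤, b: ⊤, c: 1, d: ⊤, e: ⊤, f: ⊤}

Working:
Per-block solution:
  B0:  IN=(all ⊤)  OUT=(all ⊤)
  B1:  IN=(all ⊤)  OUT=(all ⊤)
  B2:  IN=(all ⊤)  OUT=(all ⊤)
  B3:  IN=(all ⊤)  OUT=(all ⊤)
  B4:  IN=(all ⊤)  OUT=(all ⊤)
  B5:  IN=(all ⊤)  OUT=(all ⊤)
  B6:  IN=(all ⊤)  OUT=(all ⊤)
  B7:  IN=(all ⊤)  OUT={c:1; rest ⊤}
  B8:  IN={c:1; rest ⊤}  OUT={c:1; rest ⊤}
  B9:  IN={c:1; rest ⊤}  OUT=(all ⊤)

Merge at B7: IN[B7] = OUT[B4] ⊔ OUT[B6] = {a: ⊤, b: ⊤, c: ⊤, d: ⊤, e: ⊤, f: ⊤}
Applying B7's transfer function to that IN value gives OUT[B7] (row B7 above).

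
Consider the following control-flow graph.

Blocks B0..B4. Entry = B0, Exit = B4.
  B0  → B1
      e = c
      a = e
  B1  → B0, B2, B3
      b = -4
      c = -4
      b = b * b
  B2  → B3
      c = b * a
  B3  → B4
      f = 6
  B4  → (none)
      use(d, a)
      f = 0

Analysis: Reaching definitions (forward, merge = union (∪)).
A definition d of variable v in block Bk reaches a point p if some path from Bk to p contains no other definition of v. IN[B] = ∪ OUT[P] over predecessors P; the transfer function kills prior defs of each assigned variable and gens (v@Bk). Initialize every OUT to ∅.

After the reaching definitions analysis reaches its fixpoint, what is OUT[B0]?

Per-block solution:
  B0: | IN={a@B0, b@B1, c@B1, e@B0} | OUT={a@B0, b@B1, c@B1, e@B0}
  B1: | IN={a@B0, b@B1, c@B1, e@B0} | OUT={a@B0, b@B1, c@B1, e@B0}
  B2: | IN={a@B0, b@B1, c@B1, e@B0} | OUT={a@B0, b@B1, c@B2, e@B0}
  B3: | IN={a@B0, b@B1, c@B1, c@B2, e@B0} | OUT={a@B0, b@B1, c@B1, c@B2, e@B0, f@B3}
  B4: | IN={a@B0, b@B1, c@B1, c@B2, e@B0, f@B3} | OUT={a@B0, b@B1, c@B1, c@B2, e@B0, f@B4}

Merge at B0 (entry node, so the boundary value {} is joined with the incoming edge(s)): IN[B0] = {} ⊔ OUT[B1] = {a@B0, b@B1, c@B1, e@B0}
Applying B0's transfer function to that IN value gives OUT[B0] (row B0 above).

Answer: {a@B0, b@B1, c@B1, e@B0}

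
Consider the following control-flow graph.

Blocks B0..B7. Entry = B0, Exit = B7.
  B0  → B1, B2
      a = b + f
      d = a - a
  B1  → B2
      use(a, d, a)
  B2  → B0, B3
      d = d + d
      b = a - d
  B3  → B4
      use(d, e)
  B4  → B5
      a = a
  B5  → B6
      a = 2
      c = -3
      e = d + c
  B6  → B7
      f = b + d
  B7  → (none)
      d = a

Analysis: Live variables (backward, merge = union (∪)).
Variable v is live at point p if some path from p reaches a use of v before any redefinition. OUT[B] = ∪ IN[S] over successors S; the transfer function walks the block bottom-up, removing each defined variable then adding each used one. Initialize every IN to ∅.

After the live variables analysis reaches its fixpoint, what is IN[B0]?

Answer: {b, e, f}

Derivation:
Converged values:
  B0:  IN={b, e, f}  OUT={a, d, e, f}
  B1:  IN={a, d, e, f}  OUT={a, d, e, f}
  B2:  IN={a, d, e, f}  OUT={a, b, d, e, f}
  B3:  IN={a, b, d, e}  OUT={a, b, d}
  B4:  IN={a, b, d}  OUT={b, d}
  B5:  IN={b, d}  OUT={a, b, d}
  B6:  IN={a, b, d}  OUT={a}
  B7:  IN={a}  OUT={}

Merge at B0: OUT[B0] = IN[B1] ⊔ IN[B2] = {a, d, e, f}
Applying B0's transfer function to that OUT value gives IN[B0] (row B0 above).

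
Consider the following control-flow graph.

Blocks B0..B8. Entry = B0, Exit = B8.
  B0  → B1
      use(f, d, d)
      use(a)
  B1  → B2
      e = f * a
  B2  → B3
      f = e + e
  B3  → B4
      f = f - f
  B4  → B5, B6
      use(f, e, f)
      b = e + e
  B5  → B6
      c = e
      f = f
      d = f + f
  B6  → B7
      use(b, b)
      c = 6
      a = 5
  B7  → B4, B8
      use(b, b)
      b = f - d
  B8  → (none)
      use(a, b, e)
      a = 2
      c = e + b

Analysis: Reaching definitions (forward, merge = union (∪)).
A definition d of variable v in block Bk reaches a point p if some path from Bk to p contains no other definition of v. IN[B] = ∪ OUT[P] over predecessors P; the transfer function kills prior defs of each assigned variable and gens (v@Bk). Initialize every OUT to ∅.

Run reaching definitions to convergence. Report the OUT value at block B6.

Answer: {a@B6, b@B4, c@B6, d@B5, e@B1, f@B3, f@B5}

Trace:
Converged values:
  B0:   IN={}   OUT={}
  B1:   IN={}   OUT={e@B1}
  B2:   IN={e@B1}   OUT={e@B1, f@B2}
  B3:   IN={e@B1, f@B2}   OUT={e@B1, f@B3}
  B4:   IN={a@B6, b@B7, c@B6, d@B5, e@B1, f@B3, f@B5}   OUT={a@B6, b@B4, c@B6, d@B5, e@B1, f@B3, f@B5}
  B5:   IN={a@B6, b@B4, c@B6, d@B5, e@B1, f@B3, f@B5}   OUT={a@B6, b@B4, c@B5, d@B5, e@B1, f@B5}
  B6:   IN={a@B6, b@B4, c@B5, c@B6, d@B5, e@B1, f@B3, f@B5}   OUT={a@B6, b@B4, c@B6, d@B5, e@B1, f@B3, f@B5}
  B7:   IN={a@B6, b@B4, c@B6, d@B5, e@B1, f@B3, f@B5}   OUT={a@B6, b@B7, c@B6, d@B5, e@B1, f@B3, f@B5}
  B8:   IN={a@B6, b@B7, c@B6, d@B5, e@B1, f@B3, f@B5}   OUT={a@B8, b@B7, c@B8, d@B5, e@B1, f@B3, f@B5}

Merge at B6: IN[B6] = OUT[B4] ⊔ OUT[B5] = {a@B6, b@B4, c@B5, c@B6, d@B5, e@B1, f@B3, f@B5}
Applying B6's transfer function to that IN value gives OUT[B6] (row B6 above).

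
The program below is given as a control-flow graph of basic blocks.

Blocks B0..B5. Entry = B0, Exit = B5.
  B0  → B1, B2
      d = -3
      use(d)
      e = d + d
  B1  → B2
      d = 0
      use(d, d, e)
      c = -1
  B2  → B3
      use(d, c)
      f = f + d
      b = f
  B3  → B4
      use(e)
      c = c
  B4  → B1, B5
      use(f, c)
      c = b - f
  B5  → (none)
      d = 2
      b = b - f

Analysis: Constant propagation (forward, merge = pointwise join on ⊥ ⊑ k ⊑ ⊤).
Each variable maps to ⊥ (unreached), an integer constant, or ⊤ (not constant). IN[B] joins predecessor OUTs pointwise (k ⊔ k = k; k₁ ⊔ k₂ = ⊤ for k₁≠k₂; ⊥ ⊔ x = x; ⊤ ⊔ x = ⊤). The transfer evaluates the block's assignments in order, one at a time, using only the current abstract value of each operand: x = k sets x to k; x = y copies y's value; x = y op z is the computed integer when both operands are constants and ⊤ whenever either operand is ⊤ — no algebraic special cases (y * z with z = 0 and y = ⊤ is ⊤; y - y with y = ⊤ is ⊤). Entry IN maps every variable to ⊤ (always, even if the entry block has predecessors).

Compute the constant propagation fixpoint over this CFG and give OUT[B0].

Answer: {a: ⊤, b: ⊤, c: ⊤, d: -3, e: -6, f: ⊤}

Derivation:
Converged values:
  B0:   IN=(all ⊤)   OUT={d:-3, e:-6; rest ⊤}
  B1:   IN={e:-6; rest ⊤}   OUT={c:-1, d:0, e:-6; rest ⊤}
  B2:   IN={e:-6; rest ⊤}   OUT={e:-6; rest ⊤}
  B3:   IN={e:-6; rest ⊤}   OUT={e:-6; rest ⊤}
  B4:   IN={e:-6; rest ⊤}   OUT={e:-6; rest ⊤}
  B5:   IN={e:-6; rest ⊤}   OUT={d:2, e:-6; rest ⊤}

B0 is the boundary node: IN[B0] = {a: ⊤, b: ⊤, c: ⊤, d: ⊤, e: ⊤, f: ⊤}
Applying B0's transfer function to that IN value gives OUT[B0] (row B0 above).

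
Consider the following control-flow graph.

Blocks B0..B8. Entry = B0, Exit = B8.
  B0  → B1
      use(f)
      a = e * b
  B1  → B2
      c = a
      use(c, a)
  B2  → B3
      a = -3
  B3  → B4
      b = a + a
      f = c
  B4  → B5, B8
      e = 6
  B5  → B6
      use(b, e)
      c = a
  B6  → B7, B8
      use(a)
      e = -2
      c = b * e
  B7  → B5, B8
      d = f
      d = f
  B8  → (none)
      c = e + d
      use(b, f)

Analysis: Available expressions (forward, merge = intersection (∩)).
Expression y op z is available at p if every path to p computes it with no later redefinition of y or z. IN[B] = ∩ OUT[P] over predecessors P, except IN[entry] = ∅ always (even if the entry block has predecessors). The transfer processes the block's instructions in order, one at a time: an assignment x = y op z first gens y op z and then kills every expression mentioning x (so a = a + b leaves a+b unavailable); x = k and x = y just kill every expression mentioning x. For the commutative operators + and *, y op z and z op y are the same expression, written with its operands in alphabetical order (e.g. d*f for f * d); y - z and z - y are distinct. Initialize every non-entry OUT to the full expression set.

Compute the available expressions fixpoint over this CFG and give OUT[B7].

Answer: {a+a, b*e}

Working:
Per-block solution:
  B0:  IN={}  OUT={b*e}
  B1:  IN={b*e}  OUT={b*e}
  B2:  IN={b*e}  OUT={b*e}
  B3:  IN={b*e}  OUT={a+a}
  B4:  IN={a+a}  OUT={a+a}
  B5:  IN={a+a}  OUT={a+a}
  B6:  IN={a+a}  OUT={a+a, b*e}
  B7:  IN={a+a, b*e}  OUT={a+a, b*e}
  B8:  IN={a+a}  OUT={a+a, d+e}

Merge at B7: IN[B7] = OUT[B6] = {a+a, b*e}
Applying B7's transfer function to that IN value gives OUT[B7] (row B7 above).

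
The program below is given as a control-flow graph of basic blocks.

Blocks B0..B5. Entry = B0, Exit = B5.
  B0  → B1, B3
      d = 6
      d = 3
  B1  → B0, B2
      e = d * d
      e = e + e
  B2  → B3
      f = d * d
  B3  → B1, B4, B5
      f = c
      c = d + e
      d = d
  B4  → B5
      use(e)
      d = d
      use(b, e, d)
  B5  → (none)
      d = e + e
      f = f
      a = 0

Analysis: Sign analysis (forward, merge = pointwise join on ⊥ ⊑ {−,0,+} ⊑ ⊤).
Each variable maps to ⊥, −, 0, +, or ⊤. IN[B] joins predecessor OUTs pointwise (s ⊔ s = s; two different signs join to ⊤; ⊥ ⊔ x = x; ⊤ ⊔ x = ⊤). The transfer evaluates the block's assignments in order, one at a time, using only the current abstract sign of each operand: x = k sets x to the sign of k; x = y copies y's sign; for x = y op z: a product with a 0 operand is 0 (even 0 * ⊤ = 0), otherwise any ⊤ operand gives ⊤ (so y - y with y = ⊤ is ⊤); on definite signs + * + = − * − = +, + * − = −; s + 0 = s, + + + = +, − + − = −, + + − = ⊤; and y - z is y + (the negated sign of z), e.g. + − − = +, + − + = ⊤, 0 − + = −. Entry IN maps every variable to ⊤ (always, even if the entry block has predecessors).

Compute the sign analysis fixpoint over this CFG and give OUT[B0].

Fixpoint table:
  B0: | IN=(all ⊤) | OUT={d:+; rest ⊤}
  B1: | IN={d:+; rest ⊤} | OUT={d:+, e:+; rest ⊤}
  B2: | IN={d:+, e:+; rest ⊤} | OUT={d:+, e:+, f:+; rest ⊤}
  B3: | IN={d:+; rest ⊤} | OUT={d:+; rest ⊤}
  B4: | IN={d:+; rest ⊤} | OUT={d:+; rest ⊤}
  B5: | IN={d:+; rest ⊤} | OUT={a:0; rest ⊤}

Merge at B0 (entry node, so the boundary value (all ⊤) is joined with the incoming edge(s)): IN[B0] = (all ⊤) ⊔ OUT[B1] = {a: ⊤, b: ⊤, c: ⊤, d: ⊤, e: ⊤, f: ⊤}
Applying B0's transfer function to that IN value gives OUT[B0] (row B0 above).

Answer: {a: ⊤, b: ⊤, c: ⊤, d: +, e: ⊤, f: ⊤}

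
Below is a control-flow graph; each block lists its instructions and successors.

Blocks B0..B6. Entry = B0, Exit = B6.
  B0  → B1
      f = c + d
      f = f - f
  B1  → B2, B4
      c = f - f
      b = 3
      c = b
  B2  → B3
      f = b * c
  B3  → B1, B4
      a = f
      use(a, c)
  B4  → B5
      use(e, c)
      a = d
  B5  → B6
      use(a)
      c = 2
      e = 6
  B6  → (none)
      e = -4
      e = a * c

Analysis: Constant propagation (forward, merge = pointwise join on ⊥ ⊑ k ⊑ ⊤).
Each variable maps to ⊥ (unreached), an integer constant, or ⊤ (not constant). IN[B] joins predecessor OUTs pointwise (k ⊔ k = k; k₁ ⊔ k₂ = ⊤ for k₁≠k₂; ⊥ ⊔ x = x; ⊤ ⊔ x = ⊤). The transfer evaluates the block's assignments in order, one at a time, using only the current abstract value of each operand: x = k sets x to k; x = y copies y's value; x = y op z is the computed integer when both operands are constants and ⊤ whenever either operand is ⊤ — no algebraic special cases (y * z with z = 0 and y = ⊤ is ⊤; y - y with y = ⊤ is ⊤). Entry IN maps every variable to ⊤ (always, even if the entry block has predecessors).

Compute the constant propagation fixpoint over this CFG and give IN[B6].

Converged values:
  B0:   IN=(all ⊤)   OUT=(all ⊤)
  B1:   IN=(all ⊤)   OUT={b:3, c:3; rest ⊤}
  B2:   IN={b:3, c:3; rest ⊤}   OUT={b:3, c:3, f:9; rest ⊤}
  B3:   IN={b:3, c:3, f:9; rest ⊤}   OUT={a:9, b:3, c:3, f:9; rest ⊤}
  B4:   IN={b:3, c:3; rest ⊤}   OUT={b:3, c:3; rest ⊤}
  B5:   IN={b:3, c:3; rest ⊤}   OUT={b:3, c:2, e:6; rest ⊤}
  B6:   IN={b:3, c:2, e:6; rest ⊤}   OUT={b:3, c:2; rest ⊤}

Merge at B6: IN[B6] = OUT[B5] = {a: ⊤, b: 3, c: 2, d: ⊤, e: 6, f: ⊤}

Answer: {a: ⊤, b: 3, c: 2, d: ⊤, e: 6, f: ⊤}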